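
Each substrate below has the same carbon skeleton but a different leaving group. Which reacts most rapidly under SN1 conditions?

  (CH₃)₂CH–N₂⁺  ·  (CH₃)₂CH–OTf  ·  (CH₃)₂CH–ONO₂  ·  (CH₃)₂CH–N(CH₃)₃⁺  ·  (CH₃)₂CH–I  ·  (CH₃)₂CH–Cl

(CH₃)₂CH–N₂⁺

The skeletons are identical, so relative rate is governed entirely by leaving-group ability.
Leaving-group ability tracks the stability of the departed species; conjugate-acid pKₐ is the usual yardstick (lower pKₐ → better LG).
(CH₃)₂CH–N₂⁺ loses N₂: no meaningful conjugate acid; N₂ departs as an exceptionally stable neutral molecule
(CH₃)₂CH–OTf loses OTf⁻: pKₐ(CF₃SO₃H (triflic acid)) ≈ -14
(CH₃)₂CH–I loses I⁻: pKₐ(HI) ≈ -10
(CH₃)₂CH–Cl loses Cl⁻: pKₐ(HCl) ≈ -7
(CH₃)₂CH–ONO₂ loses NO₃⁻: pKₐ(HNO₃) ≈ -1.3
(CH₃)₂CH–N(CH₃)₃⁺ loses NR'₃: pKₐ(R'₃NH⁺) ≈ 10.7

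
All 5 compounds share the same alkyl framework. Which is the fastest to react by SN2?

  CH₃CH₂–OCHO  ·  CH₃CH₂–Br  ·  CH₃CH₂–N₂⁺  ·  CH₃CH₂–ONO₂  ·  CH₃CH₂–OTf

With the same alkyl group throughout, only the leaving group differentiates the rates.
Rank by basicity of the departing species: weakest base leaves most easily.
CH₃CH₂–N₂⁺ loses N₂: no meaningful conjugate acid; N₂ departs as an exceptionally stable neutral molecule
CH₃CH₂–OTf loses OTf⁻: pKₐ(CF₃SO₃H (triflic acid)) ≈ -14
CH₃CH₂–Br loses Br⁻: pKₐ(HBr) ≈ -9
CH₃CH₂–ONO₂ loses NO₃⁻: pKₐ(HNO₃) ≈ -1.3
CH₃CH₂–OCHO loses HCOO⁻: pKₐ(HCOOH) ≈ 3.8

CH₃CH₂–N₂⁺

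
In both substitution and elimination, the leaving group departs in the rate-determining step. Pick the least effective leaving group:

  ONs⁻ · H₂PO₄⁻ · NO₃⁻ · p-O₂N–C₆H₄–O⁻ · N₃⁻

p-O₂N–C₆H₄–O⁻

A good leaving group is a weak base: the lower the pKₐ of its conjugate acid, the more readily it departs.
ONs⁻: pKₐ(p-O₂NC₆H₄SO₃H) ≈ -3.5
NO₃⁻: pKₐ(HNO₃) ≈ -1.3
H₂PO₄⁻: pKₐ(H₃PO₄) ≈ 2.1
N₃⁻: pKₐ(HN₃) ≈ 4.7
p-O₂N–C₆H₄–O⁻: pKₐ(p-nitrophenol) ≈ 7.2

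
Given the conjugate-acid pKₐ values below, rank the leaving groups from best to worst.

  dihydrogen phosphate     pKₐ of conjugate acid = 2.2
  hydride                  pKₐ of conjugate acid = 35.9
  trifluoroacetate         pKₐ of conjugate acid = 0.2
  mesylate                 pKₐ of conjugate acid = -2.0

Lower conjugate-acid pKₐ ⇒ weaker base ⇒ better leaving group.
Sorting by the given values: mesylate (-2.0), trifluoroacetate (0.2), dihydrogen phosphate (2.2), hydride (35.9).

mesylate > trifluoroacetate > dihydrogen phosphate > hydride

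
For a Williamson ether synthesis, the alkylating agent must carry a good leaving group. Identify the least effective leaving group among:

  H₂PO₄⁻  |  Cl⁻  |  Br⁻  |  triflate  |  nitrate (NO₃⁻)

triflate: pKₐ(CF₃SO₃H (triflic acid)) ≈ -14
Br⁻: pKₐ(HBr) ≈ -9
Cl⁻: pKₐ(HCl) ≈ -7
nitrate (NO₃⁻): pKₐ(HNO₃) ≈ -1.3
H₂PO₄⁻: pKₐ(H₃PO₄) ≈ 2.1

H₂PO₄⁻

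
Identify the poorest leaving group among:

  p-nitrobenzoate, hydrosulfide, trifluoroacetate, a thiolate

a thiolate

Leaving-group ability tracks the stability of the departed species; conjugate-acid pKₐ is the usual yardstick (lower pKₐ → better LG).
trifluoroacetate: pKₐ(CF₃COOH) ≈ 0.2
p-nitrobenzoate: pKₐ(p-nitrobenzoic acid) ≈ 3.4
hydrosulfide: pKₐ(H₂S) ≈ 7
a thiolate: pKₐ(RSH (a thiol)) ≈ 10.5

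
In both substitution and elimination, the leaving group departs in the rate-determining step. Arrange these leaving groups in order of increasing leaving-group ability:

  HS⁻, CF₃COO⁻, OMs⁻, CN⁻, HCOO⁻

CN⁻ < HS⁻ < HCOO⁻ < CF₃COO⁻ < OMs⁻

Leaving-group ability tracks the stability of the departed species; conjugate-acid pKₐ is the usual yardstick (lower pKₐ → better LG).
OMs⁻: pKₐ(CH₃SO₃H (MsOH)) ≈ -1.9
CF₃COO⁻: pKₐ(CF₃COOH) ≈ 0.2
HCOO⁻: pKₐ(HCOOH) ≈ 3.8
HS⁻: pKₐ(H₂S) ≈ 7
CN⁻: pKₐ(HCN) ≈ 9.2
The question asks for worst first, so the sequence is read in increasing leaving-group ability.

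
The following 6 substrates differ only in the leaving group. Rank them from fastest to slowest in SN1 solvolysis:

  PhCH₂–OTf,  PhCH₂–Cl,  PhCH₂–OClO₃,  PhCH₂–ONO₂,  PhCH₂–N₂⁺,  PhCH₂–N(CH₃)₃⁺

PhCH₂–N₂⁺ > PhCH₂–OTf > PhCH₂–OClO₃ > PhCH₂–Cl > PhCH₂–ONO₂ > PhCH₂–N(CH₃)₃⁺

The skeletons are identical, so relative rate is governed entirely by leaving-group ability.
The more stable X⁻ (or X) is on its own — i.e. the weaker a base it is — the better a leaving group it makes.
PhCH₂–N₂⁺ loses N₂: no meaningful conjugate acid; N₂ departs as an exceptionally stable neutral molecule
PhCH₂–OTf loses OTf⁻: pKₐ(CF₃SO₃H (triflic acid)) ≈ -14
PhCH₂–OClO₃ loses ClO₄⁻: pKₐ(HClO₄) ≈ -10
PhCH₂–Cl loses Cl⁻: pKₐ(HCl) ≈ -7
PhCH₂–ONO₂ loses NO₃⁻: pKₐ(HNO₃) ≈ -1.3
PhCH₂–N(CH₃)₃⁺ loses NR'₃: pKₐ(R'₃NH⁺) ≈ 10.7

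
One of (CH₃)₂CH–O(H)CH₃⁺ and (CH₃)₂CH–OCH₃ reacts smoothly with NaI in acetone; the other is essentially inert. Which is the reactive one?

(CH₃)₂CH–O(H)CH₃⁺

From (CH₃)₂CH–OCH₃ the departing group would be CH₃O⁻ (pKₐ(CH₃OH) ≈ 15.5). Strong base; alkoxides do not leave unassisted.
From (CH₃)₂CH–O(H)CH₃⁺ the leaving group is R'OH (pKₐ(R'OH₂⁺) ≈ -2.4). Neutral; leaves from a protonated ether (an oxonium ion, R–O(H)R'⁺).
(In practice (CH₃)₂CH–O(H)CH₃⁺ is made from (CH₃)₂CH–OCH₃ by protonation with concentrated HI, allowing neutral methanol, rather than methoxide, to depart.)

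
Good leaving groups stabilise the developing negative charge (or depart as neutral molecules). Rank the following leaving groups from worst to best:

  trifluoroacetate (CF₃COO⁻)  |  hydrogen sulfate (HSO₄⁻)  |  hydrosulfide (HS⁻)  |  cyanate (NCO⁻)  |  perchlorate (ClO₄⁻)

perchlorate (ClO₄⁻): pKₐ(HClO₄) ≈ -10
hydrogen sulfate (HSO₄⁻): pKₐ(H₂SO₄) ≈ -3
trifluoroacetate (CF₃COO⁻): pKₐ(CF₃COOH) ≈ 0.2
cyanate (NCO⁻): pKₐ(HOCN) ≈ 3.5
hydrosulfide (HS⁻): pKₐ(H₂S) ≈ 7
Reversing gives the worst-to-best order requested.

hydrosulfide (HS⁻) < cyanate (NCO⁻) < trifluoroacetate (CF₃COO⁻) < hydrogen sulfate (HSO₄⁻) < perchlorate (ClO₄⁻)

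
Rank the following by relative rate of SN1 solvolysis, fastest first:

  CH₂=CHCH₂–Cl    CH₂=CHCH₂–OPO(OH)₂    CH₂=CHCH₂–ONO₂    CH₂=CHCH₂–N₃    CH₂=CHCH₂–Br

CH₂=CHCH₂–Br > CH₂=CHCH₂–Cl > CH₂=CHCH₂–ONO₂ > CH₂=CHCH₂–OPO(OH)₂ > CH₂=CHCH₂–N₃

Same R in every case — rank the leaving groups.
Rank by basicity of the departing species: weakest base leaves most easily.
CH₂=CHCH₂–Br loses Br⁻: pKₐ(HBr) ≈ -9
CH₂=CHCH₂–Cl loses Cl⁻: pKₐ(HCl) ≈ -7
CH₂=CHCH₂–ONO₂ loses NO₃⁻: pKₐ(HNO₃) ≈ -1.3
CH₂=CHCH₂–OPO(OH)₂ loses H₂PO₄⁻: pKₐ(H₃PO₄) ≈ 2.1
CH₂=CHCH₂–N₃ loses N₃⁻: pKₐ(HN₃) ≈ 4.7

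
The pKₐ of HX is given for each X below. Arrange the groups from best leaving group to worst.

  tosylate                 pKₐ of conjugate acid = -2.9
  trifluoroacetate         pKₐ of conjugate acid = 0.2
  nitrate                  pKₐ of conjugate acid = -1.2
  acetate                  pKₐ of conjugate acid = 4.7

Lower conjugate-acid pKₐ ⇒ weaker base ⇒ better leaving group.
Sorting by the given values: tosylate (-2.9), nitrate (-1.2), trifluoroacetate (0.2), acetate (4.7).

tosylate > nitrate > trifluoroacetate > acetate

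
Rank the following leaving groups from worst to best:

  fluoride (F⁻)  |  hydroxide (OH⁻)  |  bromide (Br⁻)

hydroxide (OH⁻) < fluoride (F⁻) < bromide (Br⁻)

A good leaving group is a weak base: the lower the pKₐ of its conjugate acid, the more readily it departs.
bromide (Br⁻): pKₐ(HBr) ≈ -9 — weak base; good leaving group
fluoride (F⁻): pKₐ(HF) ≈ 3.2
hydroxide (OH⁻): pKₐ(H₂O) ≈ 15.7 — strong base; essentially never leaves without prior activation
Listed from poorest to best leaving group as asked.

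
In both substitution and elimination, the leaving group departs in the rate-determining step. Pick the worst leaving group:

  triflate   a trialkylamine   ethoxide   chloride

ethoxide

triflate: pKₐ(CF₃SO₃H (triflic acid)) ≈ -14
chloride: pKₐ(HCl) ≈ -7
a trialkylamine: pKₐ(R'₃NH⁺) ≈ 10.7
ethoxide: pKₐ(CH₃CH₂OH) ≈ 16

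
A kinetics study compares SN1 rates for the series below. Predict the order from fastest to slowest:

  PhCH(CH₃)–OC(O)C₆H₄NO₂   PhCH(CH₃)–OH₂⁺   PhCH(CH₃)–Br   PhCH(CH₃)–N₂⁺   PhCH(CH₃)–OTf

PhCH(CH₃)–N₂⁺ > PhCH(CH₃)–OTf > PhCH(CH₃)–Br > PhCH(CH₃)–OH₂⁺ > PhCH(CH₃)–OC(O)C₆H₄NO₂

With the same alkyl group throughout, only the leaving group differentiates the rates.
A good leaving group is a weak base: the lower the pKₐ of its conjugate acid, the more readily it departs.
PhCH(CH₃)–N₂⁺ loses N₂: no meaningful conjugate acid; N₂ departs as an exceptionally stable neutral molecule
PhCH(CH₃)–OTf loses OTf⁻: pKₐ(CF₃SO₃H (triflic acid)) ≈ -14
PhCH(CH₃)–Br loses Br⁻: pKₐ(HBr) ≈ -9
PhCH(CH₃)–OH₂⁺ loses H₂O: pKₐ(H₃O⁺) ≈ -1.7
PhCH(CH₃)–OC(O)C₆H₄NO₂ loses p-O₂N–C₆H₄–COO⁻: pKₐ(p-nitrobenzoic acid) ≈ 3.4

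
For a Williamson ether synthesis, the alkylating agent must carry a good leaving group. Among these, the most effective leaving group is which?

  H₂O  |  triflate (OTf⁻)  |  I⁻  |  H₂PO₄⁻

triflate (OTf⁻): pKₐ(CF₃SO₃H (triflic acid)) ≈ -14
I⁻: pKₐ(HI) ≈ -10
H₂O: pKₐ(H₃O⁺) ≈ -1.7
H₂PO₄⁻: pKₐ(H₃PO₄) ≈ 2.1

triflate (OTf⁻)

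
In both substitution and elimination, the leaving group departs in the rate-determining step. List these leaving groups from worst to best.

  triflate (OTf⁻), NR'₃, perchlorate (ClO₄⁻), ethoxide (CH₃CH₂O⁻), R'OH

triflate (OTf⁻): pKₐ(CF₃SO₃H (triflic acid)) ≈ -14 — charge spread over three oxygens and a CF₃ group; the premier leaving group in synthesis
perchlorate (ClO₄⁻): pKₐ(HClO₄) ≈ -10
R'OH: pKₐ(R'OH₂⁺) ≈ -2.4
NR'₃: pKₐ(R'₃NH⁺) ≈ 10.7
ethoxide (CH₃CH₂O⁻): pKₐ(CH₃CH₂OH) ≈ 16 — strong base; alkoxides do not leave unassisted
Listed from poorest to best leaving group as asked.

ethoxide (CH₃CH₂O⁻) < NR'₃ < R'OH < perchlorate (ClO₄⁻) < triflate (OTf⁻)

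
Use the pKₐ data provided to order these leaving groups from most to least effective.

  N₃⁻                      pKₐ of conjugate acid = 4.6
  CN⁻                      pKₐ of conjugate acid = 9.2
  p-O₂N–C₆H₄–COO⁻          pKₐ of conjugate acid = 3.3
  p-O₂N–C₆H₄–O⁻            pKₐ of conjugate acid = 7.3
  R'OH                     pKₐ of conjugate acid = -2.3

Lower conjugate-acid pKₐ ⇒ weaker base ⇒ better leaving group.
Sorting by the given values: R'OH (-2.3), p-O₂N–C₆H₄–COO⁻ (3.3), N₃⁻ (4.6), p-O₂N–C₆H₄–O⁻ (7.3), CN⁻ (9.2).

R'OH > p-O₂N–C₆H₄–COO⁻ > N₃⁻ > p-O₂N–C₆H₄–O⁻ > CN⁻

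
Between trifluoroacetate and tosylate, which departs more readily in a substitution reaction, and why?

tosylate is the better leaving group.
pKₐ(p-CH₃C₆H₄SO₃H (TsOH)) ≈ -2.8 versus pKₐ(CF₃COOH) ≈ 0.2: tosylate is the much weaker base.
Resonance-delocalised arenesulfonate.

tosylate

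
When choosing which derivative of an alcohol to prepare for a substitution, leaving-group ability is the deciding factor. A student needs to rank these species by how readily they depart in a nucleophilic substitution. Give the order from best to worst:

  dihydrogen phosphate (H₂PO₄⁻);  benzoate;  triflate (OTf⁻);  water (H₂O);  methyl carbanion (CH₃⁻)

triflate (OTf⁻) > water (H₂O) > dihydrogen phosphate (H₂PO₄⁻) > benzoate > methyl carbanion (CH₃⁻)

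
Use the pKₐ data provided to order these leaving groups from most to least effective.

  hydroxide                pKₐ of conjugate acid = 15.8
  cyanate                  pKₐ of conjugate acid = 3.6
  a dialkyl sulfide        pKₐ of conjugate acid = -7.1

Lower conjugate-acid pKₐ ⇒ weaker base ⇒ better leaving group.
Sorting by the given values: a dialkyl sulfide (-7.1), cyanate (3.6), hydroxide (15.8).

a dialkyl sulfide > cyanate > hydroxide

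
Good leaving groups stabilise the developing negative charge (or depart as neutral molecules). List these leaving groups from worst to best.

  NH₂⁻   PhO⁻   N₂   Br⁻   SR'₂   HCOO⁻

NH₂⁻ < PhO⁻ < HCOO⁻ < SR'₂ < Br⁻ < N₂

Rank by basicity of the departing species: weakest base leaves most easily.
N₂: no meaningful conjugate acid; N₂ departs as an exceptionally stable neutral molecule
Br⁻: pKₐ(HBr) ≈ -9
SR'₂: pKₐ(R'₂SH⁺) ≈ -7
HCOO⁻: pKₐ(HCOOH) ≈ 3.8
PhO⁻: pKₐ(C₆H₅OH (phenol)) ≈ 10
NH₂⁻: pKₐ(NH₃) ≈ 38
Listed from poorest to best leaving group as asked.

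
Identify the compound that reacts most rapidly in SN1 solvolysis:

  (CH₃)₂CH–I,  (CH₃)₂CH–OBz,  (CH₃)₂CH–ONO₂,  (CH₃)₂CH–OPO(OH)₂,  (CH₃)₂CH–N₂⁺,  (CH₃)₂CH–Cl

The skeletons are identical, so relative rate is governed entirely by leaving-group ability.
A good leaving group is a weak base: the lower the pKₐ of its conjugate acid, the more readily it departs.
(CH₃)₂CH–N₂⁺ loses N₂: no meaningful conjugate acid; N₂ departs as an exceptionally stable neutral molecule
(CH₃)₂CH–I loses I⁻: pKₐ(HI) ≈ -10
(CH₃)₂CH–Cl loses Cl⁻: pKₐ(HCl) ≈ -7
(CH₃)₂CH–ONO₂ loses NO₃⁻: pKₐ(HNO₃) ≈ -1.3
(CH₃)₂CH–OPO(OH)₂ loses H₂PO₄⁻: pKₐ(H₃PO₄) ≈ 2.1
(CH₃)₂CH–OBz loses PhCOO⁻: pKₐ(C₆H₅COOH) ≈ 4.2

(CH₃)₂CH–N₂⁺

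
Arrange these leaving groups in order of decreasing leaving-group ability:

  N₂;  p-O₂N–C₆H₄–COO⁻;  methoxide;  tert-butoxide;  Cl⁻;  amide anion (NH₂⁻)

The more stable X⁻ (or X) is on its own — i.e. the weaker a base it is — the better a leaving group it makes.
N₂: no meaningful conjugate acid; N₂ departs as an exceptionally stable neutral molecule
Cl⁻: pKₐ(HCl) ≈ -7 — moderately weak base
p-O₂N–C₆H₄–COO⁻: pKₐ(p-nitrobenzoic acid) ≈ 3.4
methoxide: pKₐ(CH₃OH) ≈ 15.5
tert-butoxide: pKₐ(t-BuOH) ≈ 18 — bulky, strongly basic alkoxide
amide anion (NH₂⁻): pKₐ(NH₃) ≈ 38 — extremely strong base; never a leaving group

N₂ > Cl⁻ > p-O₂N–C₆H₄–COO⁻ > methoxide > tert-butoxide > amide anion (NH₂⁻)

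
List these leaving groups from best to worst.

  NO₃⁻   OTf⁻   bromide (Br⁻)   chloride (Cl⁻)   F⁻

OTf⁻ > bromide (Br⁻) > chloride (Cl⁻) > NO₃⁻ > F⁻

Rank by basicity of the departing species: weakest base leaves most easily.
OTf⁻: pKₐ(CF₃SO₃H (triflic acid)) ≈ -14
bromide (Br⁻): pKₐ(HBr) ≈ -9 — weak base; good leaving group
chloride (Cl⁻): pKₐ(HCl) ≈ -7
NO₃⁻: pKₐ(HNO₃) ≈ -1.3
F⁻: pKₐ(HF) ≈ 3.2 — small and strongly basic; the poor halide leaving group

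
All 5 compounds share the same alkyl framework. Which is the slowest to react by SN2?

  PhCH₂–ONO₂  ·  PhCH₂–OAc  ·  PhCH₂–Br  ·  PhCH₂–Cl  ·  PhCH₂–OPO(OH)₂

PhCH₂–OAc

Identical carbon frameworks mean the comparison reduces to leaving-group quality.
A good leaving group is a weak base: the lower the pKₐ of its conjugate acid, the more readily it departs.
PhCH₂–Br loses Br⁻: pKₐ(HBr) ≈ -9
PhCH₂–Cl loses Cl⁻: pKₐ(HCl) ≈ -7
PhCH₂–ONO₂ loses NO₃⁻: pKₐ(HNO₃) ≈ -1.3
PhCH₂–OPO(OH)₂ loses H₂PO₄⁻: pKₐ(H₃PO₄) ≈ 2.1
PhCH₂–OAc loses AcO⁻: pKₐ(CH₃COOH) ≈ 4.8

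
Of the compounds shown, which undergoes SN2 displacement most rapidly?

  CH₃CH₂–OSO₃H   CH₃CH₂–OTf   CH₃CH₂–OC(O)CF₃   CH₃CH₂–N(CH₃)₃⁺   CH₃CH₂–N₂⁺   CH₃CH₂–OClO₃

CH₃CH₂–N₂⁺

Identical carbon frameworks mean the comparison reduces to leaving-group quality.
Rank by basicity of the departing species: weakest base leaves most easily.
CH₃CH₂–N₂⁺ loses N₂: no meaningful conjugate acid; N₂ departs as an exceptionally stable neutral molecule
CH₃CH₂–OTf loses OTf⁻: pKₐ(CF₃SO₃H (triflic acid)) ≈ -14
CH₃CH₂–OClO₃ loses ClO₄⁻: pKₐ(HClO₄) ≈ -10
CH₃CH₂–OSO₃H loses HSO₄⁻: pKₐ(H₂SO₄) ≈ -3
CH₃CH₂–OC(O)CF₃ loses CF₃COO⁻: pKₐ(CF₃COOH) ≈ 0.2
CH₃CH₂–N(CH₃)₃⁺ loses NR'₃: pKₐ(R'₃NH⁺) ≈ 10.7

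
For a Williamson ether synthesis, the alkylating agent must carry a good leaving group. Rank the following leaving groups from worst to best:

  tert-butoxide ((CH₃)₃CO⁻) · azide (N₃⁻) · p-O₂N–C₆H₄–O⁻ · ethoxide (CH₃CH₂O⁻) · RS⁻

tert-butoxide ((CH₃)₃CO⁻) < ethoxide (CH₃CH₂O⁻) < RS⁻ < p-O₂N–C₆H₄–O⁻ < azide (N₃⁻)

Rank by basicity of the departing species: weakest base leaves most easily.
azide (N₃⁻): pKₐ(HN₃) ≈ 4.7
p-O₂N–C₆H₄–O⁻: pKₐ(p-nitrophenol) ≈ 7.2
RS⁻: pKₐ(RSH (a thiol)) ≈ 10.5 — moderately basic; rarely leaves without activation
ethoxide (CH₃CH₂O⁻): pKₐ(CH₃CH₂OH) ≈ 16 — strong base; alkoxides do not leave unassisted
tert-butoxide ((CH₃)₃CO⁻): pKₐ(t-BuOH) ≈ 18 — bulky, strongly basic alkoxide
Reversing gives the worst-to-best order requested.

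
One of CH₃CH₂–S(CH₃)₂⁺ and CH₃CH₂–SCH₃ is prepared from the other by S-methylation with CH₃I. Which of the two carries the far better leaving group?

CH₃CH₂–S(CH₃)₂⁺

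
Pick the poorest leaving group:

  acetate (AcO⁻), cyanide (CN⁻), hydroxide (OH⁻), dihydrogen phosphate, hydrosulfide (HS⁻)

Leaving-group ability tracks the stability of the departed species; conjugate-acid pKₐ is the usual yardstick (lower pKₐ → better LG).
dihydrogen phosphate: pKₐ(H₃PO₄) ≈ 2.1
acetate (AcO⁻): pKₐ(CH₃COOH) ≈ 4.8
hydrosulfide (HS⁻): pKₐ(H₂S) ≈ 7
cyanide (CN⁻): pKₐ(HCN) ≈ 9.2
hydroxide (OH⁻): pKₐ(H₂O) ≈ 15.7

hydroxide (OH⁻)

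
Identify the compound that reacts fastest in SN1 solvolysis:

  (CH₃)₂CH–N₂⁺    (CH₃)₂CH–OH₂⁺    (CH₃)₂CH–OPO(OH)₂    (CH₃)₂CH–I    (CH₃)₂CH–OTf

Identical carbon frameworks mean the comparison reduces to leaving-group quality.
The more stable X⁻ (or X) is on its own — i.e. the weaker a base it is — the better a leaving group it makes.
(CH₃)₂CH–N₂⁺ loses N₂: no meaningful conjugate acid; N₂ departs as an exceptionally stable neutral molecule
(CH₃)₂CH–OTf loses OTf⁻: pKₐ(CF₃SO₃H (triflic acid)) ≈ -14
(CH₃)₂CH–I loses I⁻: pKₐ(HI) ≈ -10
(CH₃)₂CH–OH₂⁺ loses H₂O: pKₐ(H₃O⁺) ≈ -1.7
(CH₃)₂CH–OPO(OH)₂ loses H₂PO₄⁻: pKₐ(H₃PO₄) ≈ 2.1

(CH₃)₂CH–N₂⁺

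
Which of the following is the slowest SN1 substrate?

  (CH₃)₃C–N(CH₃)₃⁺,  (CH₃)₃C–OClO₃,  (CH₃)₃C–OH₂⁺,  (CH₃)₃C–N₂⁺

(CH₃)₃C–N(CH₃)₃⁺

The skeletons are identical, so relative rate is governed entirely by leaving-group ability.
The more stable X⁻ (or X) is on its own — i.e. the weaker a base it is — the better a leaving group it makes.
(CH₃)₃C–N₂⁺ loses N₂: no meaningful conjugate acid; N₂ departs as an exceptionally stable neutral molecule
(CH₃)₃C–OClO₃ loses ClO₄⁻: pKₐ(HClO₄) ≈ -10
(CH₃)₃C–OH₂⁺ loses H₂O: pKₐ(H₃O⁺) ≈ -1.7
(CH₃)₃C–N(CH₃)₃⁺ loses NR'₃: pKₐ(R'₃NH⁺) ≈ 10.7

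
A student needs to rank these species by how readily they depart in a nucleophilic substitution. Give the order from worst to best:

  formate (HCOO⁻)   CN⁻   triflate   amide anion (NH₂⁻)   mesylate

triflate: pKₐ(CF₃SO₃H (triflic acid)) ≈ -14
mesylate: pKₐ(CH₃SO₃H (MsOH)) ≈ -1.9 — resonance-delocalised alkanesulfonate
formate (HCOO⁻): pKₐ(HCOOH) ≈ 3.8 — resonance-stabilised carboxylate
CN⁻: pKₐ(HCN) ≈ 9.2 — sp carbon stabilises the charge somewhat, but still a poor LG
amide anion (NH₂⁻): pKₐ(NH₃) ≈ 38 — extremely strong base; never a leaving group
The question asks for worst first, so the sequence is read in increasing leaving-group ability.

amide anion (NH₂⁻) < CN⁻ < formate (HCOO⁻) < mesylate < triflate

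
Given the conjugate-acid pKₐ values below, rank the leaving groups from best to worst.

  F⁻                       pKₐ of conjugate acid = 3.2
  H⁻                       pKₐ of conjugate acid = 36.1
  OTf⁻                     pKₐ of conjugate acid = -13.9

OTf⁻ > F⁻ > H⁻

Lower conjugate-acid pKₐ ⇒ weaker base ⇒ better leaving group.
Sorting by the given values: OTf⁻ (-13.9), F⁻ (3.2), H⁻ (36.1).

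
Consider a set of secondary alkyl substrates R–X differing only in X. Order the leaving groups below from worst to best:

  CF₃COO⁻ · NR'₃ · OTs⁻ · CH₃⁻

CH₃⁻ < NR'₃ < CF₃COO⁻ < OTs⁻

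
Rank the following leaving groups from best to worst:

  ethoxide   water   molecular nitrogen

Leaving-group ability tracks the stability of the departed species; conjugate-acid pKₐ is the usual yardstick (lower pKₐ → better LG).
molecular nitrogen: no meaningful conjugate acid; N₂ departs as an exceptionally stable neutral molecule
water: pKₐ(H₃O⁺) ≈ -1.7
ethoxide: pKₐ(CH₃CH₂OH) ≈ 16 — strong base; alkoxides do not leave unassisted

molecular nitrogen > water > ethoxide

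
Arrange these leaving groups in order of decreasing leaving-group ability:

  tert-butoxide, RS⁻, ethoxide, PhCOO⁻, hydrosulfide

PhCOO⁻ > hydrosulfide > RS⁻ > ethoxide > tert-butoxide

A good leaving group is a weak base: the lower the pKₐ of its conjugate acid, the more readily it departs.
PhCOO⁻: pKₐ(C₆H₅COOH) ≈ 4.2 — aryl carboxylate
hydrosulfide: pKₐ(H₂S) ≈ 7 — larger and more polarisable than the oxygen analogue
RS⁻: pKₐ(RSH (a thiol)) ≈ 10.5 — moderately basic; rarely leaves without activation
ethoxide: pKₐ(CH₃CH₂OH) ≈ 16 — strong base; alkoxides do not leave unassisted
tert-butoxide: pKₐ(t-BuOH) ≈ 18 — bulky, strongly basic alkoxide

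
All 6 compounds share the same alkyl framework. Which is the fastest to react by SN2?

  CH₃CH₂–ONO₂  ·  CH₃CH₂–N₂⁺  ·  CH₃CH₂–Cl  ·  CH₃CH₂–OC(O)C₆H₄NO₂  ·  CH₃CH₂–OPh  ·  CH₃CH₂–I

CH₃CH₂–N₂⁺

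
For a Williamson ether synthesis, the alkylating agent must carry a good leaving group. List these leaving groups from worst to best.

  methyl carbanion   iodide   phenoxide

Leaving-group ability tracks the stability of the departed species; conjugate-acid pKₐ is the usual yardstick (lower pKₐ → better LG).
iodide: pKₐ(HI) ≈ -10 — large, highly polarisable; very weak base
phenoxide: pKₐ(C₆H₅OH (phenol)) ≈ 10 — resonance into the ring helps, but still a poor LG
methyl carbanion: pKₐ(CH₄) ≈ 48
The question asks for worst first, so the sequence is read in increasing leaving-group ability.

methyl carbanion < phenoxide < iodide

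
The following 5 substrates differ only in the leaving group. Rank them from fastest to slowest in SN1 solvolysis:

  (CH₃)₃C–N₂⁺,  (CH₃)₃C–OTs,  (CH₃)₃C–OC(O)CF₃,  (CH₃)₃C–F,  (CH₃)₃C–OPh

(CH₃)₃C–N₂⁺ > (CH₃)₃C–OTs > (CH₃)₃C–OC(O)CF₃ > (CH₃)₃C–F > (CH₃)₃C–OPh

The skeletons are identical, so relative rate is governed entirely by leaving-group ability.
Leaving-group ability tracks the stability of the departed species; conjugate-acid pKₐ is the usual yardstick (lower pKₐ → better LG).
(CH₃)₃C–N₂⁺ loses N₂: no meaningful conjugate acid; N₂ departs as an exceptionally stable neutral molecule
(CH₃)₃C–OTs loses OTs⁻: pKₐ(p-CH₃C₆H₄SO₃H (TsOH)) ≈ -2.8
(CH₃)₃C–OC(O)CF₃ loses CF₃COO⁻: pKₐ(CF₃COOH) ≈ 0.2
(CH₃)₃C–F loses F⁻: pKₐ(HF) ≈ 3.2
(CH₃)₃C–OPh loses PhO⁻: pKₐ(C₆H₅OH (phenol)) ≈ 10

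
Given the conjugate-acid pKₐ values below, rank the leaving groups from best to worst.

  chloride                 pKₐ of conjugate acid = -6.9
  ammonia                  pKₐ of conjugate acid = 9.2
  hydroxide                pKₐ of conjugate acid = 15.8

chloride > ammonia > hydroxide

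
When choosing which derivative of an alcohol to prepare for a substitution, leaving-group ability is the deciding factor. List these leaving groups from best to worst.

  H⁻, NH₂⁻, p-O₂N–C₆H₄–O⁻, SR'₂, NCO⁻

SR'₂ > NCO⁻ > p-O₂N–C₆H₄–O⁻ > H⁻ > NH₂⁻

The more stable X⁻ (or X) is on its own — i.e. the weaker a base it is — the better a leaving group it makes.
SR'₂: pKₐ(R'₂SH⁺) ≈ -7
NCO⁻: pKₐ(HOCN) ≈ 3.5
p-O₂N–C₆H₄–O⁻: pKₐ(p-nitrophenol) ≈ 7.2
H⁻: pKₐ(H₂) ≈ 36
NH₂⁻: pKₐ(NH₃) ≈ 38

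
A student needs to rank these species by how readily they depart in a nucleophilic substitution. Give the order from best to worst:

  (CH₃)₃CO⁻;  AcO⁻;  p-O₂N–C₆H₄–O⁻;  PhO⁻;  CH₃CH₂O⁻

AcO⁻ > p-O₂N–C₆H₄–O⁻ > PhO⁻ > CH₃CH₂O⁻ > (CH₃)₃CO⁻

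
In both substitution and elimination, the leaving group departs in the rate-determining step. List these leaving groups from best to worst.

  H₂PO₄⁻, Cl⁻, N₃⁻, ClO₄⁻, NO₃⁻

ClO₄⁻: pKₐ(HClO₄) ≈ -10
Cl⁻: pKₐ(HCl) ≈ -7
NO₃⁻: pKₐ(HNO₃) ≈ -1.3
H₂PO₄⁻: pKₐ(H₃PO₄) ≈ 2.1
N₃⁻: pKₐ(HN₃) ≈ 4.7

ClO₄⁻ > Cl⁻ > NO₃⁻ > H₂PO₄⁻ > N₃⁻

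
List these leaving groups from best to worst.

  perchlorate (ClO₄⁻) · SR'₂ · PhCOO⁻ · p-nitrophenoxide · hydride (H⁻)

perchlorate (ClO₄⁻) > SR'₂ > PhCOO⁻ > p-nitrophenoxide > hydride (H⁻)

perchlorate (ClO₄⁻): pKₐ(HClO₄) ≈ -10
SR'₂: pKₐ(R'₂SH⁺) ≈ -7 — neutral; leaves from a sulfonium salt (R–SR'₂⁺)
PhCOO⁻: pKₐ(C₆H₅COOH) ≈ 4.2 — aryl carboxylate
p-nitrophenoxide: pKₐ(p-nitrophenol) ≈ 7.2
hydride (H⁻): pKₐ(H₂) ≈ 36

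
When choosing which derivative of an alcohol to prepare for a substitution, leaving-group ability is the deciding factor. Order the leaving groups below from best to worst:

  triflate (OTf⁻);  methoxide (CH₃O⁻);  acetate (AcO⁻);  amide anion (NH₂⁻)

triflate (OTf⁻): pKₐ(CF₃SO₃H (triflic acid)) ≈ -14
acetate (AcO⁻): pKₐ(CH₃COOH) ≈ 4.8
methoxide (CH₃O⁻): pKₐ(CH₃OH) ≈ 15.5
amide anion (NH₂⁻): pKₐ(NH₃) ≈ 38

triflate (OTf⁻) > acetate (AcO⁻) > methoxide (CH₃O⁻) > amide anion (NH₂⁻)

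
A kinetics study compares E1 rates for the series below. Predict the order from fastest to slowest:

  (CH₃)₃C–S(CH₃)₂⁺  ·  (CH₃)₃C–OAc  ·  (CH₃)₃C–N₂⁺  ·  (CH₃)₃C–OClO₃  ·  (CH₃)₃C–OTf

The skeletons are identical, so relative rate is governed entirely by leaving-group ability.
A good leaving group is a weak base: the lower the pKₐ of its conjugate acid, the more readily it departs.
(CH₃)₃C–N₂⁺ loses N₂: no meaningful conjugate acid; N₂ departs as an exceptionally stable neutral molecule
(CH₃)₃C–OTf loses OTf⁻: pKₐ(CF₃SO₃H (triflic acid)) ≈ -14
(CH₃)₃C–OClO₃ loses ClO₄⁻: pKₐ(HClO₄) ≈ -10
(CH₃)₃C–S(CH₃)₂⁺ loses SR'₂: pKₐ(R'₂SH⁺) ≈ -7
(CH₃)₃C–OAc loses AcO⁻: pKₐ(CH₃COOH) ≈ 4.8

(CH₃)₃C–N₂⁺ > (CH₃)₃C–OTf > (CH₃)₃C–OClO₃ > (CH₃)₃C–S(CH₃)₂⁺ > (CH₃)₃C–OAc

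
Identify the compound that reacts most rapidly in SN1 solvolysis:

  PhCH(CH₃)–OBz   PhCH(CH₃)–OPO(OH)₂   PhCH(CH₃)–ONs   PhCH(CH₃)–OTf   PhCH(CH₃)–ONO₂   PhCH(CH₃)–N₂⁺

PhCH(CH₃)–N₂⁺

Identical carbon frameworks mean the comparison reduces to leaving-group quality.
Leaving-group ability tracks the stability of the departed species; conjugate-acid pKₐ is the usual yardstick (lower pKₐ → better LG).
PhCH(CH₃)–N₂⁺ loses N₂: no meaningful conjugate acid; N₂ departs as an exceptionally stable neutral molecule
PhCH(CH₃)–OTf loses OTf⁻: pKₐ(CF₃SO₃H (triflic acid)) ≈ -14
PhCH(CH₃)–ONs loses ONs⁻: pKₐ(p-O₂NC₆H₄SO₃H) ≈ -3.5
PhCH(CH₃)–ONO₂ loses NO₃⁻: pKₐ(HNO₃) ≈ -1.3
PhCH(CH₃)–OPO(OH)₂ loses H₂PO₄⁻: pKₐ(H₃PO₄) ≈ 2.1
PhCH(CH₃)–OBz loses PhCOO⁻: pKₐ(C₆H₅COOH) ≈ 4.2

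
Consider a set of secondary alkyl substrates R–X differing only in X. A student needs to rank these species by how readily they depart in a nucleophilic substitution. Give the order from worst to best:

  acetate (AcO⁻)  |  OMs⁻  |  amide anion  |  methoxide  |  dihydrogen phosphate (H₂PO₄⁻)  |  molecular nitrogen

amide anion < methoxide < acetate (AcO⁻) < dihydrogen phosphate (H₂PO₄⁻) < OMs⁻ < molecular nitrogen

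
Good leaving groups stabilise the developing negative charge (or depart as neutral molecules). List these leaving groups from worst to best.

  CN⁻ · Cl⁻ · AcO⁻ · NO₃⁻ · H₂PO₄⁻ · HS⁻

A good leaving group is a weak base: the lower the pKₐ of its conjugate acid, the more readily it departs.
Cl⁻: pKₐ(HCl) ≈ -7
NO₃⁻: pKₐ(HNO₃) ≈ -1.3
H₂PO₄⁻: pKₐ(H₃PO₄) ≈ 2.1
AcO⁻: pKₐ(CH₃COOH) ≈ 4.8
HS⁻: pKₐ(H₂S) ≈ 7
CN⁻: pKₐ(HCN) ≈ 9.2
Listed from poorest to best leaving group as asked.

CN⁻ < HS⁻ < AcO⁻ < H₂PO₄⁻ < NO₃⁻ < Cl⁻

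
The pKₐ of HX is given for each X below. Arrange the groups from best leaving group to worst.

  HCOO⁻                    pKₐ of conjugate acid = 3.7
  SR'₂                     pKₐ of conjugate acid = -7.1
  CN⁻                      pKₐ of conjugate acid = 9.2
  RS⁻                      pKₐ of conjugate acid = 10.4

Lower conjugate-acid pKₐ ⇒ weaker base ⇒ better leaving group.
Sorting by the given values: SR'₂ (-7.1), HCOO⁻ (3.7), CN⁻ (9.2), RS⁻ (10.4).

SR'₂ > HCOO⁻ > CN⁻ > RS⁻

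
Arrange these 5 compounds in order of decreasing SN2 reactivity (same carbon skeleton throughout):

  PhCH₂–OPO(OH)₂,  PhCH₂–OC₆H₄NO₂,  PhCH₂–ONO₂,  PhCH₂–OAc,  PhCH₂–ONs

With the same alkyl group throughout, only the leaving group differentiates the rates.
Leaving-group ability tracks the stability of the departed species; conjugate-acid pKₐ is the usual yardstick (lower pKₐ → better LG).
PhCH₂–ONs loses ONs⁻: pKₐ(p-O₂NC₆H₄SO₃H) ≈ -3.5
PhCH₂–ONO₂ loses NO₃⁻: pKₐ(HNO₃) ≈ -1.3
PhCH₂–OPO(OH)₂ loses H₂PO₄⁻: pKₐ(H₃PO₄) ≈ 2.1
PhCH₂–OAc loses AcO⁻: pKₐ(CH₃COOH) ≈ 4.8
PhCH₂–OC₆H₄NO₂ loses p-O₂N–C₆H₄–O⁻: pKₐ(p-nitrophenol) ≈ 7.2

PhCH₂–ONs > PhCH₂–ONO₂ > PhCH₂–OPO(OH)₂ > PhCH₂–OAc > PhCH₂–OC₆H₄NO₂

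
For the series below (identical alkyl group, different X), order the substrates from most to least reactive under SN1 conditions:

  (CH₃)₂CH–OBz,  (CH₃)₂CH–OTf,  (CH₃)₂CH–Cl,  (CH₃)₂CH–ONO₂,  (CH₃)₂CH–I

(CH₃)₂CH–OTf > (CH₃)₂CH–I > (CH₃)₂CH–Cl > (CH₃)₂CH–ONO₂ > (CH₃)₂CH–OBz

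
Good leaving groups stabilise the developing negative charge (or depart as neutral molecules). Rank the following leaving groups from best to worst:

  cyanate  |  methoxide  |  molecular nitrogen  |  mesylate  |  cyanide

molecular nitrogen > mesylate > cyanate > cyanide > methoxide

Rank by basicity of the departing species: weakest base leaves most easily.
molecular nitrogen: no meaningful conjugate acid; N₂ departs as an exceptionally stable neutral molecule
mesylate: pKₐ(CH₃SO₃H (MsOH)) ≈ -1.9
cyanate: pKₐ(HOCN) ≈ 3.5
cyanide: pKₐ(HCN) ≈ 9.2 — sp carbon stabilises the charge somewhat, but still a poor LG
methoxide: pKₐ(CH₃OH) ≈ 15.5 — strong base; alkoxides do not leave unassisted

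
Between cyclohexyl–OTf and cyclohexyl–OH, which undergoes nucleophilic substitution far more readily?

From cyclohexyl–OH the departing group would be OH⁻ (pKₐ(H₂O) ≈ 15.7). Strong base; essentially never leaves without prior activation.
From cyclohexyl–OTf the leaving group is OTf⁻ (pKₐ(CF₃SO₃H (triflic acid)) ≈ -14). Charge spread over three oxygens and a CF₃ group; the premier leaving group in synthesis.
(In practice cyclohexyl–OTf is made from cyclohexyl–OH by treatment with Tf₂O / 2,6-lutidine, converting the hydroxyl into a triflate.)

cyclohexyl–OTf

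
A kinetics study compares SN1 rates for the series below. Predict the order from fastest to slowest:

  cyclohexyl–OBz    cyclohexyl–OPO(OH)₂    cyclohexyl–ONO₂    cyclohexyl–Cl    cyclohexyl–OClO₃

cyclohexyl–OClO₃ > cyclohexyl–Cl > cyclohexyl–ONO₂ > cyclohexyl–OPO(OH)₂ > cyclohexyl–OBz

The skeletons are identical, so relative rate is governed entirely by leaving-group ability.
Rank by basicity of the departing species: weakest base leaves most easily.
cyclohexyl–OClO₃ loses ClO₄⁻: pKₐ(HClO₄) ≈ -10
cyclohexyl–Cl loses Cl⁻: pKₐ(HCl) ≈ -7
cyclohexyl–ONO₂ loses NO₃⁻: pKₐ(HNO₃) ≈ -1.3
cyclohexyl–OPO(OH)₂ loses H₂PO₄⁻: pKₐ(H₃PO₄) ≈ 2.1
cyclohexyl–OBz loses PhCOO⁻: pKₐ(C₆H₅COOH) ≈ 4.2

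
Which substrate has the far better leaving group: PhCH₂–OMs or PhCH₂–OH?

From PhCH₂–OH the departing group would be OH⁻ (pKₐ(H₂O) ≈ 15.7). Strong base; essentially never leaves without prior activation.
From PhCH₂–OMs the leaving group is OMs⁻ (pKₐ(CH₃SO₃H (MsOH)) ≈ -1.9). Resonance-delocalised alkanesulfonate.
(In practice PhCH₂–OMs is made from PhCH₂–OH by treatment with MsCl / Et₃N, converting the hydroxyl into a mesylate.)

PhCH₂–OMs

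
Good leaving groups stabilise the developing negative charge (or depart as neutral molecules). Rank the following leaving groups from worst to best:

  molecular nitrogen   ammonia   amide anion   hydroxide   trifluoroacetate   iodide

Leaving-group ability tracks the stability of the departed species; conjugate-acid pKₐ is the usual yardstick (lower pKₐ → better LG).
molecular nitrogen: no meaningful conjugate acid; N₂ departs as an exceptionally stable neutral molecule
iodide: pKₐ(HI) ≈ -10 — large, highly polarisable; very weak base
trifluoroacetate: pKₐ(CF₃COOH) ≈ 0.2 — strongly electron-withdrawing CF₃ stabilises the carboxylate
ammonia: pKₐ(NH₄⁺) ≈ 9.2 — neutral but moderately basic; leaves from R–NH₃⁺
hydroxide: pKₐ(H₂O) ≈ 15.7
amide anion: pKₐ(NH₃) ≈ 38
The question asks for worst first, so the sequence is read in increasing leaving-group ability.

amide anion < hydroxide < ammonia < trifluoroacetate < iodide < molecular nitrogen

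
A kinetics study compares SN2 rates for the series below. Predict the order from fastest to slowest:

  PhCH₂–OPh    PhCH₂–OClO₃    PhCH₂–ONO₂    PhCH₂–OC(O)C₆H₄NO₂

Identical carbon frameworks mean the comparison reduces to leaving-group quality.
Rank by basicity of the departing species: weakest base leaves most easily.
PhCH₂–OClO₃ loses ClO₄⁻: pKₐ(HClO₄) ≈ -10
PhCH₂–ONO₂ loses NO₃⁻: pKₐ(HNO₃) ≈ -1.3
PhCH₂–OC(O)C₆H₄NO₂ loses p-O₂N–C₆H₄–COO⁻: pKₐ(p-nitrobenzoic acid) ≈ 3.4
PhCH₂–OPh loses PhO⁻: pKₐ(C₆H₅OH (phenol)) ≈ 10

PhCH₂–OClO₃ > PhCH₂–ONO₂ > PhCH₂–OC(O)C₆H₄NO₂ > PhCH₂–OPh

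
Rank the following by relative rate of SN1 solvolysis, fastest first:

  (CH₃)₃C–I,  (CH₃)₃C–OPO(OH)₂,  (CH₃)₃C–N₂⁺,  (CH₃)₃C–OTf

(CH₃)₃C–N₂⁺ > (CH₃)₃C–OTf > (CH₃)₃C–I > (CH₃)₃C–OPO(OH)₂

The skeletons are identical, so relative rate is governed entirely by leaving-group ability.
A good leaving group is a weak base: the lower the pKₐ of its conjugate acid, the more readily it departs.
(CH₃)₃C–N₂⁺ loses N₂: no meaningful conjugate acid; N₂ departs as an exceptionally stable neutral molecule
(CH₃)₃C–OTf loses OTf⁻: pKₐ(CF₃SO₃H (triflic acid)) ≈ -14
(CH₃)₃C–I loses I⁻: pKₐ(HI) ≈ -10
(CH₃)₃C–OPO(OH)₂ loses H₂PO₄⁻: pKₐ(H₃PO₄) ≈ 2.1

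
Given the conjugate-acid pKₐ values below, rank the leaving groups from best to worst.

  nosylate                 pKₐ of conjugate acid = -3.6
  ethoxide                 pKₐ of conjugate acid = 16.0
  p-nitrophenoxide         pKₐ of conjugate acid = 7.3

nosylate > p-nitrophenoxide > ethoxide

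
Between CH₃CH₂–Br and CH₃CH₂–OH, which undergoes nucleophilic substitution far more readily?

From CH₃CH₂–OH the departing group would be OH⁻ (pKₐ(H₂O) ≈ 15.7). Strong base; essentially never leaves without prior activation.
From CH₃CH₂–Br the leaving group is Br⁻ (pKₐ(HBr) ≈ -9). Weak base; good leaving group.
(In practice CH₃CH₂–Br is made from CH₃CH₂–OH by treatment with PBr₃, replacing the hydroxyl with bromide.)

CH₃CH₂–Br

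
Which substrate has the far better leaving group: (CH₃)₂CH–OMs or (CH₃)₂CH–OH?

(CH₃)₂CH–OMs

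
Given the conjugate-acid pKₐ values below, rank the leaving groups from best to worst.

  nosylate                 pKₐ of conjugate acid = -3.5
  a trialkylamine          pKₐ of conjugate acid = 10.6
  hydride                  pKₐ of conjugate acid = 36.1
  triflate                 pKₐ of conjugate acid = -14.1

Lower conjugate-acid pKₐ ⇒ weaker base ⇒ better leaving group.
Sorting by the given values: triflate (-14.1), nosylate (-3.5), a trialkylamine (10.6), hydride (36.1).

triflate > nosylate > a trialkylamine > hydride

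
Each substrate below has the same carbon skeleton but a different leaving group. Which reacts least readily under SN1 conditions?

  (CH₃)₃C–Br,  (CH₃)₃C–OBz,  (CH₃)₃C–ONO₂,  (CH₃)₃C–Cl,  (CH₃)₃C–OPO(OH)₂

With the same alkyl group throughout, only the leaving group differentiates the rates.
The more stable X⁻ (or X) is on its own — i.e. the weaker a base it is — the better a leaving group it makes.
(CH₃)₃C–Br loses Br⁻: pKₐ(HBr) ≈ -9
(CH₃)₃C–Cl loses Cl⁻: pKₐ(HCl) ≈ -7
(CH₃)₃C–ONO₂ loses NO₃⁻: pKₐ(HNO₃) ≈ -1.3
(CH₃)₃C–OPO(OH)₂ loses H₂PO₄⁻: pKₐ(H₃PO₄) ≈ 2.1
(CH₃)₃C–OBz loses PhCOO⁻: pKₐ(C₆H₅COOH) ≈ 4.2

(CH₃)₃C–OBz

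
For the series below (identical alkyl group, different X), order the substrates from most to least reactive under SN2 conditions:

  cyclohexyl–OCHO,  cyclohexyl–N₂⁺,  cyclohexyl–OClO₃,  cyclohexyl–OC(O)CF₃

Same R in every case — rank the leaving groups.
A good leaving group is a weak base: the lower the pKₐ of its conjugate acid, the more readily it departs.
cyclohexyl–N₂⁺ loses N₂: no meaningful conjugate acid; N₂ departs as an exceptionally stable neutral molecule
cyclohexyl–OClO₃ loses ClO₄⁻: pKₐ(HClO₄) ≈ -10
cyclohexyl–OC(O)CF₃ loses CF₃COO⁻: pKₐ(CF₃COOH) ≈ 0.2
cyclohexyl–OCHO loses HCOO⁻: pKₐ(HCOOH) ≈ 3.8

cyclohexyl–N₂⁺ > cyclohexyl–OClO₃ > cyclohexyl–OC(O)CF₃ > cyclohexyl–OCHO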